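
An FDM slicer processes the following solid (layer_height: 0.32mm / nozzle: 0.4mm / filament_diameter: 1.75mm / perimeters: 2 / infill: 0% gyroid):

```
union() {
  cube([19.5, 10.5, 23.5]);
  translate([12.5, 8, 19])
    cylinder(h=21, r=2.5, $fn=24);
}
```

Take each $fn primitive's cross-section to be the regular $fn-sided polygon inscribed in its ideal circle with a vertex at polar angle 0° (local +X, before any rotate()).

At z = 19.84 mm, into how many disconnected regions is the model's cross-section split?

1

At z = 19.84 mm: the cube is present — its section is the full 19.5×10.5 rectangle; the r=2.5 cylinder at (12.5, 8) contributes a regular 24-gon of circumradius 2.5; Taking the union: the r=2.5 cylinder at (12.5, 8) lies entirely inside the 19.5×10.5 cube, so the union is just the 19.5×10.5 cube — 1 connected region. The result has 1 disconnected region.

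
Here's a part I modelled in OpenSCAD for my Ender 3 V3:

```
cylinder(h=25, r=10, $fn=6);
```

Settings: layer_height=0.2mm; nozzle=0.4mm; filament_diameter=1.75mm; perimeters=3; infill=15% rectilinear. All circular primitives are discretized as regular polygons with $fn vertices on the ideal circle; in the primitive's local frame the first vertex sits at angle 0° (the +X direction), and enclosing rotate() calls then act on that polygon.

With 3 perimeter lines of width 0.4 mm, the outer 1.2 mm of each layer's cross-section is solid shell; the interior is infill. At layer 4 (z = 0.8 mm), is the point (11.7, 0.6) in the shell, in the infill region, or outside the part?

At z = 0.8 mm: the r=10 cylinder contributes a regular 6-gon of circumradius 10. Overall, the cross-section is a single solid region. The nearest boundary edge runs (10.00, 0.00)→(5.00, 8.66); distance from the point to it = 1.80 mm. The point is not inside any of the regions above, so it lies outside the cross-section (1.80 mm from the nearest boundary).

outside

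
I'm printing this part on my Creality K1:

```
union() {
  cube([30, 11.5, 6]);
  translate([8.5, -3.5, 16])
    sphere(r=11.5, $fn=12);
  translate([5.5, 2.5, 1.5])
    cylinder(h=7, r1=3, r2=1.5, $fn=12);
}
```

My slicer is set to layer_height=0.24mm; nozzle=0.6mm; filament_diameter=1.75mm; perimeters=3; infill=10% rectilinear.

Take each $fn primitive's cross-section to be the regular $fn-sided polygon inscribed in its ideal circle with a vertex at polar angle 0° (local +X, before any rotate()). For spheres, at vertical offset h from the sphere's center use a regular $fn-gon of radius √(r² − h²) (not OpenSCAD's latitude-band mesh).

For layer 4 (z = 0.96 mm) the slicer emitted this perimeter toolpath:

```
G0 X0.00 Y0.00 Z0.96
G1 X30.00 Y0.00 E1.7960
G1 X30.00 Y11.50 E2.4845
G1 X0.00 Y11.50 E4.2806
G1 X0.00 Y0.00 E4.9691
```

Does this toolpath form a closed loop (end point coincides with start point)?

Start point (G0): (0.00, 0.00). End point (last G1): the path returns to the start — closed.

yes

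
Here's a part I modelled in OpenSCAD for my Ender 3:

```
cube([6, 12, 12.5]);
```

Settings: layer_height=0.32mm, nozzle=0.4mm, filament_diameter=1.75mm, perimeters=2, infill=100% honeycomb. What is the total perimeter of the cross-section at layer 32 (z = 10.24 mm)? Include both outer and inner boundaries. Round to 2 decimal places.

36.00 mm

At z = 10.24 mm: the cube (footprint 6×12) is included at this height (perimeter 36.00 mm). Overall, the cross-section is a single solid region. Total boundary length (outer) = 36.00 mm.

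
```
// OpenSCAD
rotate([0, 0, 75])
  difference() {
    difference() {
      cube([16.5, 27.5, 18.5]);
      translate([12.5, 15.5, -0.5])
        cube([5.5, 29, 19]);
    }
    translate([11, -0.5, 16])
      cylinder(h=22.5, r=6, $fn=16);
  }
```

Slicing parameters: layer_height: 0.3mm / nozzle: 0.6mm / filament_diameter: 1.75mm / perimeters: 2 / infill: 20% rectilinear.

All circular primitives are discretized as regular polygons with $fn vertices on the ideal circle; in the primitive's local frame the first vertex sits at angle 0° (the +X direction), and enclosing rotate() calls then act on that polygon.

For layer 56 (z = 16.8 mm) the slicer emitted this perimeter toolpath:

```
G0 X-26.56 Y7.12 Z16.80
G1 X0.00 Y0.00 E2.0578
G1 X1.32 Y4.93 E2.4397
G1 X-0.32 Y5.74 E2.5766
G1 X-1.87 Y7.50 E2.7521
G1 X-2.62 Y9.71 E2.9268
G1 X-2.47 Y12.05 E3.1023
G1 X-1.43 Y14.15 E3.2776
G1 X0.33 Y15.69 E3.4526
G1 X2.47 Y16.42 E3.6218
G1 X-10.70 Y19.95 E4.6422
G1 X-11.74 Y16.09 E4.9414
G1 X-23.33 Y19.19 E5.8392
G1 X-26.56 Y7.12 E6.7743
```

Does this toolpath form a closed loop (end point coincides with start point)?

Start point (G0): (-26.56, 7.12). End point (last G1): the path returns to the start — closed.

yes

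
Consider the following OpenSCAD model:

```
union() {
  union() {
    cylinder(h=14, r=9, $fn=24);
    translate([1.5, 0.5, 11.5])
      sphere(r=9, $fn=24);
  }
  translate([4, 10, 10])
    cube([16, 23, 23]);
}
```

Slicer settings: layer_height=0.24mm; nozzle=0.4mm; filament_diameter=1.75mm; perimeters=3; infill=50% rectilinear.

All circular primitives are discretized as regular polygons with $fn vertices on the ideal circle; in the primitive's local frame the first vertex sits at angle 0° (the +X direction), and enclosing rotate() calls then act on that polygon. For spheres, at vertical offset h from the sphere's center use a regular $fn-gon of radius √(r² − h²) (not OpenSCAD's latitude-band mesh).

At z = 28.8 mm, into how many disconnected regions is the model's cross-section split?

At z = 28.8 mm: the cylinder is not intersected at this z (z outside [0, 14]); the sphere at (1.5, 0.5) does not reach this height (|z−center|=17.300 > r=9); Combining (union): nothing is present at this height; the cube at (4, 10) is present — its section is the full 16×23 rectangle; Taking the union: only the 16×23 cube at (4, 10) is present, so the union is just that shape — 1 connected region. The result has 1 disconnected region.

1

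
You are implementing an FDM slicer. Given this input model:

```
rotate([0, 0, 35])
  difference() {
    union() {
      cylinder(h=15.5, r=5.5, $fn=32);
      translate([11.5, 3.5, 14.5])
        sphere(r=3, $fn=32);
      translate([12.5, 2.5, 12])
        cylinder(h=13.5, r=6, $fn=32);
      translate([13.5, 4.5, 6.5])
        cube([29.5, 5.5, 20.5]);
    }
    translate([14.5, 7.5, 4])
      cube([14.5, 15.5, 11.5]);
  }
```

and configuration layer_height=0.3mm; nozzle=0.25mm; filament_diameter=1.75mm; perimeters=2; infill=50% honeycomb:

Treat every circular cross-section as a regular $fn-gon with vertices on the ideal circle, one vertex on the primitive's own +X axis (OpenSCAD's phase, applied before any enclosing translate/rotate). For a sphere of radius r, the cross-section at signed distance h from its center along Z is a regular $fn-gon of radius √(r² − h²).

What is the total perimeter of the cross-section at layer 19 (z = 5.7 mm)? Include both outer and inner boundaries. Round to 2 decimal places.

At z = 5.7 mm: the r=5.5 cylinder gives a regular 32-gon of circumradius 5.5 (constant along its height) (perimeter = 2·32·5.500·sin(180°/32) = 34.50 mm); the sphere at (11.5, 3.5) is absent (|z−center|=8.800 > r=3); the cylinder at (12.5, 2.5) is not intersected at this z (z outside [12, 25.5]); the cube at (13.5, 4.5) is not intersected at this z (z outside [6.5, 27]); Combining (union): only the r=5.5 cylinder is present, so the union is just that shape — boundary = 34.50 mm; the cube at (14.5, 7.5) is present — its section is the full 14.5×15.5 rectangle (perimeter 60.00 mm); After the difference (first − rest): starting from the result so far, the 14.5×15.5 cube at (14.5, 7.5) misses the remaining region (no effect) — boundary = 34.50 mm; (rotated 35° about Z; rotation is an isometry so areas/perimeters/island counts are preserved). Overall, the cross-section is a single solid region. Total boundary length (outer) = 34.50 mm.

34.50 mm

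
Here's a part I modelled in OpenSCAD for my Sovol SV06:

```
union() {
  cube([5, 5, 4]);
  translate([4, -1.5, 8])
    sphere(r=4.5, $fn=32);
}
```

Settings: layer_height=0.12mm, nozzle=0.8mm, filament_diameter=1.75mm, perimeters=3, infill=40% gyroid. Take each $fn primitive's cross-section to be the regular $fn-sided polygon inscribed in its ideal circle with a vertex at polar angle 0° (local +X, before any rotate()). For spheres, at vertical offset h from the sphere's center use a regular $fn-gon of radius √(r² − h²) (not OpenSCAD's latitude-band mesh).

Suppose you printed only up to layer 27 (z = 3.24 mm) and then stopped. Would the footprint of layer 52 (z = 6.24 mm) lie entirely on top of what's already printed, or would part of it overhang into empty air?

part overhangs

Compare the two slices. At z = 3.24: the 5×5 cube contributes its full rectangle (area 25.00 mm²); the sphere at (4, -1.5) is not intersected at this z (|z−center|=4.760 > r=4.5); Merging all regions: only the 5×5 cube is present, so the union is just that shape — area = 25.00 mm². At z = 6.24: the cube is absent (z outside [0, 4]); the r=4.5 sphere at (4, -1.5) slices to a regular 32-gon of circumradius 4.142 (√(r²−h²) with h=1.76 from center) (area = (32/2)·4.142²·sin(360°/32) = 53.54 mm²); Merging all regions: only the r=4.5 sphere at (4, -1.5) is present, so the union is just that shape — area = 53.54 mm². Checking containment: at z = 6.24 the cross-section extends beyond the z = 3.24 cross-section by about 43.62 mm².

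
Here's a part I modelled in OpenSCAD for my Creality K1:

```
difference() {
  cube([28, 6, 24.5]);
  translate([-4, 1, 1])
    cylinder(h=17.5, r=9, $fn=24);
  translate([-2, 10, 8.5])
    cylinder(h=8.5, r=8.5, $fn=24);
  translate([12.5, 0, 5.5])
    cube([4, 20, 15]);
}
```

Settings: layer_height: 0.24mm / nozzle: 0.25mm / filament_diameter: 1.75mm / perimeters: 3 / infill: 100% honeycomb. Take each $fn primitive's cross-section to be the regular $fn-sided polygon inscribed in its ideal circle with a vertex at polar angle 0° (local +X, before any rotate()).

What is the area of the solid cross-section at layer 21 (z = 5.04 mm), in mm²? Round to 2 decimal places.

140.76 mm²

At z = 5.04 mm: the cube is present — its section is the full 28×6 rectangle (area 168.00 mm²); the cylinder at (-4, 1): section is a regular 24-gon, circumradius r=9 (area = (24/2)·9.000²·sin(360°/24) = 251.57 mm²); the cylinder at (-2, 10) is absent (z outside [8.5, 17]); the cube at (12.5, 0) is not intersected at this z (z outside [5.5, 20.5]); After the difference (first − rest): starting from the 28×6 cube (168.00 mm²), the r=9 cylinder at (-4, 1) partially overlaps it — only the 27.24 mm² overlap (of its 251.57 mm²) is removed, clipping the outline — area = 140.76 mm². Overall, the cross-section is a single solid region. Net area = 140.76 mm².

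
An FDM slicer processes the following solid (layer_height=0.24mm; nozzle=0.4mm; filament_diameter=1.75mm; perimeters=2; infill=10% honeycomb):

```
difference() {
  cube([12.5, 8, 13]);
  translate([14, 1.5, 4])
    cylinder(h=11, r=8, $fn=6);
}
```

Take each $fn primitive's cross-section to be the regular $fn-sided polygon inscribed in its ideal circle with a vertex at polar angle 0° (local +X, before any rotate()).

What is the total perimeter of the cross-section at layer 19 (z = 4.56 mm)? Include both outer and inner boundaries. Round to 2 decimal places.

33.86 mm

At z = 4.56 mm: the cube is present — its section is the full 12.5×8 rectangle (perimeter 41.00 mm); the cylinder at (14, 1.5): section is a regular 6-gon, circumradius r=8 (perimeter = 2·6·8.000·sin(180°/6) = 48.00 mm); After the difference (first − rest): starting from the 12.5×8 cube, the r=8 cylinder at (14, 1.5) partially overlaps it — only the 39.15 mm² overlap (of its 166.28 mm²) is removed, clipping the outline — boundary = 33.86 mm. Overall, the cross-section is a single solid region. Total boundary length (outer) = 33.86 mm.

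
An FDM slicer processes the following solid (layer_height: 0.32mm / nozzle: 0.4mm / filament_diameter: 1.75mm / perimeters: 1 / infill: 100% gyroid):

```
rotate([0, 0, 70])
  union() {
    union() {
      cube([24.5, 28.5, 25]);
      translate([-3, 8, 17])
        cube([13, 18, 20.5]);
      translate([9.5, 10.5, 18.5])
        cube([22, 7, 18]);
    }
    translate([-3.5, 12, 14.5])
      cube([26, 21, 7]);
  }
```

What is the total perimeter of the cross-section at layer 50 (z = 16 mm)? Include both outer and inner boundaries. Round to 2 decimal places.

At z = 16 mm: the 24.5×28.5 cube contributes its full rectangle (perimeter 106.00 mm); the cube at (-3, 8) is absent (z outside [17, 37.5]); the cube at (9.5, 10.5) is not intersected at this z (z outside [18.5, 36.5]); Merging all regions: only the 24.5×28.5 cube is present, so the union is just that shape — boundary = 106.00 mm; the cube at (-3.5, 12) (footprint 26×21) is included at this height (perimeter 94.00 mm); Merging all regions: the regions partially overlap (shared area 371.25 mm²), so the edge portions inside another operand are dropped and the merged outline is re-measured after clipping — boundary = 122.00 mm; (whole slice rotated 70° about Z — lengths, areas and connectivity unchanged). Overall, the cross-section is a single solid region. Total boundary length (outer) = 122.00 mm.

122.00 mm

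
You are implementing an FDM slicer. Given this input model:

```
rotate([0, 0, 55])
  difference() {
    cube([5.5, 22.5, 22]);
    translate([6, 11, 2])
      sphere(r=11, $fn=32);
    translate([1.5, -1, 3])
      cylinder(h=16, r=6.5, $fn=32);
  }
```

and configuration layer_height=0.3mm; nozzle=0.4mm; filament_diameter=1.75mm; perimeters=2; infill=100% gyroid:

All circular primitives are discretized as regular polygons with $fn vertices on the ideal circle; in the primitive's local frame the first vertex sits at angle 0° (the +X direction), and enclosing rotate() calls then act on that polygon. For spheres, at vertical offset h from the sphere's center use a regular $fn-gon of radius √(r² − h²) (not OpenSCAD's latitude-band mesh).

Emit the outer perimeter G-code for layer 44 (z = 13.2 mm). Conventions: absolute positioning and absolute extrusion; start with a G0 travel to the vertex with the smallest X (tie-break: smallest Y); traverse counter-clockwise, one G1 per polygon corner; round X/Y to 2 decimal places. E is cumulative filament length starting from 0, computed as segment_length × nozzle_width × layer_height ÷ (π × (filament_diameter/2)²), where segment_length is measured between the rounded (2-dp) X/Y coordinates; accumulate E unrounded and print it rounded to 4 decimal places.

At z = 13.2 mm: the cube (footprint 5.5×22.5) is included at this height; the sphere at (6, 11) is absent (|z−center|=11.200 > r=11); the r=6.5 cylinder at (1.5, -1) contributes a regular 32-gon of circumradius 6.5; After the difference (first − rest): starting from the 5.5×22.5 cube, the r=6.5 cylinder at (1.5, -1) partially overlaps it — only the 28.30 mm² overlap (of its 131.88 mm²) is removed, clipping the outline — 1 connected region; (rotated 55° about Z; rotation is an isometry so areas/perimeters/island counts are preserved). The outline is a single polygon with 9 vertices. Extrusion per mm of travel: 0.4 × 0.3 / (π × 0.875²) = 0.049890. Accumulating E over each segment gives final E = 2.3425.

G0 X-18.43 Y12.91 Z13.20
G1 X-4.35 Y3.04 E0.8579
G1 X-4.27 Y3.27 E0.8700
G1 X-3.64 Y4.38 E0.9337
G1 X-2.82 Y5.35 E0.9970
G1 X-1.81 Y6.14 E1.0610
G1 X-0.68 Y6.71 E1.1242
G1 X-0.19 Y6.85 E1.1496
G1 X-15.28 Y17.41 E2.0685
G1 X-18.43 Y12.91 E2.3425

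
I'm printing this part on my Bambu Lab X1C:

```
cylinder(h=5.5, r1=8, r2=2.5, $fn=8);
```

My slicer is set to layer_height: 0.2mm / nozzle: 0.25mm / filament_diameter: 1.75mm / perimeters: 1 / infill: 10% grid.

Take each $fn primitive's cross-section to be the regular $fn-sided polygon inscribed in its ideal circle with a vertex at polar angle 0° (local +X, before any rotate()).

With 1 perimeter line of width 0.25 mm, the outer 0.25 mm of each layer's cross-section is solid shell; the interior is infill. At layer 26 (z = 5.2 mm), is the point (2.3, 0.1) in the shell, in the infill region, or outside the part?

At z = 5.2 mm: the cone (r1=8→r2=2.5) has section circumradius 2.800 here — a regular 8-gon. Overall, the cross-section is a single solid region. The nearest boundary edge runs (2.80, 0.00)→(1.98, 1.98); distance from the point to it = 0.42 mm. The point is inside the cross-section and 0.42 mm from the nearest boundary — more than the 0.25 mm shell width (1 × 0.25), so it's in the infill interior.

infill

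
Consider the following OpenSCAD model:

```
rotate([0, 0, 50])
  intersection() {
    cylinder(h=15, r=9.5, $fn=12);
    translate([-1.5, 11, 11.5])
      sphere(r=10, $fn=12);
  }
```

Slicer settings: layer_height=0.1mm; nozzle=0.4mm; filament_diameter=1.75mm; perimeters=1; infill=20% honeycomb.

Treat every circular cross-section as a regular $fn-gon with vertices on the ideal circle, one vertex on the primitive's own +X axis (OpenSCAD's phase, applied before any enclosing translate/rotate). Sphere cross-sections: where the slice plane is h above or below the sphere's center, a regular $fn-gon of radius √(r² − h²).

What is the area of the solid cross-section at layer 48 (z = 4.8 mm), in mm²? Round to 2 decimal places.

At z = 4.8 mm: the cylinder: section is a regular 12-gon, circumradius r=9.5 (area = (12/2)·9.500²·sin(360°/12) = 270.75 mm²); the r=10 sphere at (-1.5, 11) contributes a regular 12-gon of circumradius √(10²−6.7²) = 7.424 (area = (12/2)·7.424²·sin(360°/12) = 165.33 mm²); Keeping only the common overlap: the r=10 sphere at (-1.5, 11) partially overlaps the r=9.5 cylinder; clipping to the common part keeps 45.61 mm² — area = 45.61 mm²; (rotated 50° about Z; rotation is an isometry so areas/perimeters/island counts are preserved). Overall, the cross-section is a single solid region. Net area = 45.61 mm².

45.61 mm²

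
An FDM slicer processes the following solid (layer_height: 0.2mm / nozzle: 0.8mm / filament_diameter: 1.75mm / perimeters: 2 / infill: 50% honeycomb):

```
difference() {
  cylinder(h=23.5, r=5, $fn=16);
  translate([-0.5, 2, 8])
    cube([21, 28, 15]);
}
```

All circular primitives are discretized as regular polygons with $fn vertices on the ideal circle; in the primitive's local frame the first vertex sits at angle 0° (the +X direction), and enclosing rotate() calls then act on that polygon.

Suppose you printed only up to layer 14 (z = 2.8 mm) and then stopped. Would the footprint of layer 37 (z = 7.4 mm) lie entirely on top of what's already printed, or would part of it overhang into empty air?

Compare the two slices. At z = 2.8: the r=5 cylinder contributes a regular 16-gon of circumradius 5 (area = (16/2)·5.000²·sin(360°/16) = 76.54 mm²); the cube at (-0.5, 2) is absent (z outside [8, 23]); Subtracting the remaining from the first: none of the subtracted shapes is present at this height, so the r=5 cylinder is unchanged — area = 76.54 mm². At z = 7.4: the r=5 cylinder contributes a regular 16-gon of circumradius 5 (area = (16/2)·5.000²·sin(360°/16) = 76.54 mm²); the cube at (-0.5, 2) is not intersected at this z (z outside [8, 23]); After the difference (first − rest): none of the subtracted shapes is present at this height, so the r=5 cylinder is unchanged — area = 76.54 mm². Checking containment: the cross-section at z = 7.4 is a subset of the cross-section at z = 2.8.

entirely on top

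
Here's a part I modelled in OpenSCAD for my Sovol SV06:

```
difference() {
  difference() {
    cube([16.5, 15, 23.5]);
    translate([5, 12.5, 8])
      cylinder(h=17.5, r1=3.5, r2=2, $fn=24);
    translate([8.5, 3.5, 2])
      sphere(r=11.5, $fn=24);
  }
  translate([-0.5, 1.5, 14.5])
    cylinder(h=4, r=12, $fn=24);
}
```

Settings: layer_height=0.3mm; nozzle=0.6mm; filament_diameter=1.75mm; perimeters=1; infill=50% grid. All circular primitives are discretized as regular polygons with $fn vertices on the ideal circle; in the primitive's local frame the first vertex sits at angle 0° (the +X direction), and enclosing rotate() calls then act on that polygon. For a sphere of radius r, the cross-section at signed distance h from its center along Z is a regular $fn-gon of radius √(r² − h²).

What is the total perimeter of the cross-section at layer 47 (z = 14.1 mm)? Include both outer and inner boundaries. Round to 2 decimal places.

At z = 14.1 mm: the cube (footprint 16.5×15) is included at this height (perimeter 63.00 mm); the cone at (5, 12.5): at t=0.349 of its height the radius interpolates to r₁+(r₂−r₁)t = 2.977, giving a regular 24-gon of that circumradius (perimeter = 2·24·2.977·sin(180°/24) = 18.65 mm); the sphere at (8.5, 3.5) does not reach this height (|z−center|=12.100 > r=11.5); Subtracting the remaining from the first: starting from the 16.5×15 cube, the cone at (5, 12.5) partially overlaps it — only the 26.54 mm² overlap (of its 27.53 mm²) is removed, clipping the outline — boundary = 75.11 mm; the cylinder at (-0.5, 1.5) is not intersected at this z (z outside [14.5, 18.5]); Subtracting the remaining from the first: none of the subtracted shapes is present at this height, so that combined region is unchanged — boundary = 75.11 mm. Overall, the cross-section is a single solid region. Total boundary length (outer) = 75.11 mm.

75.11 mm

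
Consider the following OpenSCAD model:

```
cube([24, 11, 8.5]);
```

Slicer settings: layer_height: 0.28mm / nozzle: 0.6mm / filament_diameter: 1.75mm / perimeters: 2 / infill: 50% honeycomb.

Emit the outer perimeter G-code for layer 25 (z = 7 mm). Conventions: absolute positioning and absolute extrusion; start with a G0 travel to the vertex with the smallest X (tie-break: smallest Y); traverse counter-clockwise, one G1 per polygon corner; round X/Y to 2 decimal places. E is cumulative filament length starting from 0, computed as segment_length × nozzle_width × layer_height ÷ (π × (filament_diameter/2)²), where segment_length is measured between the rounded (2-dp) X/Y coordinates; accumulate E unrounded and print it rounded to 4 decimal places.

At z = 7 mm: the cube (footprint 24×11) is included at this height. The outline is a single polygon with 4 vertices. Extrusion per mm of travel: 0.6 × 0.28 / (π × 0.875²) = 0.069846. Accumulating E over each segment gives final E = 4.8892.

G0 X0.00 Y0.00 Z7.00
G1 X24.00 Y0.00 E1.6763
G1 X24.00 Y11.00 E2.4446
G1 X0.00 Y11.00 E4.1209
G1 X0.00 Y0.00 E4.8892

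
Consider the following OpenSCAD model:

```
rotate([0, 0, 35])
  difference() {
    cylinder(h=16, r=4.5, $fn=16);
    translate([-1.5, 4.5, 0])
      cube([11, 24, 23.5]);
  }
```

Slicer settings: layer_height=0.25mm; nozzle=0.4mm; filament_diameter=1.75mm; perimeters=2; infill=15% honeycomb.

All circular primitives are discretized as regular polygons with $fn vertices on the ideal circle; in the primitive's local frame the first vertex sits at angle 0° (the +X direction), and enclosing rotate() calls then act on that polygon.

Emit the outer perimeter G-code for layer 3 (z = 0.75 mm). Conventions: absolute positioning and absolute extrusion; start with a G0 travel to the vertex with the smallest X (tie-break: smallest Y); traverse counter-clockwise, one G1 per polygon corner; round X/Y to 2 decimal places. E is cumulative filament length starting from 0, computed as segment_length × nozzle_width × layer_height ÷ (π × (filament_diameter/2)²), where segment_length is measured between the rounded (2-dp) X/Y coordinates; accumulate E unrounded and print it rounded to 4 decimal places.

At z = 0.75 mm: the r=4.5 cylinder contributes a regular 16-gon of circumradius 4.5; the cube at (-1.5, 4.5) is present — its section is the full 11×24 rectangle; Subtracting the remaining from the first: starting from the r=4.5 cylinder, the 11×24 cube at (-1.5, 4.5) misses the remaining region (no effect) — 1 connected region; (rotated 35° about Z; rotation is an isometry so areas/perimeters/island counts are preserved). The outline is a single polygon with 16 vertices. Extrusion per mm of travel: 0.4 × 0.25 / (π × 0.875²) = 0.041575. Accumulating E over each segment gives final E = 1.1681.

G0 X-4.43 Y0.78 Z0.75
G1 X-4.39 Y-0.97 E0.0728
G1 X-3.69 Y-2.58 E0.1458
G1 X-2.42 Y-3.80 E0.2190
G1 X-0.78 Y-4.43 E0.2920
G1 X0.97 Y-4.39 E0.3648
G1 X2.58 Y-3.69 E0.4378
G1 X3.80 Y-2.42 E0.5110
G1 X4.43 Y-0.78 E0.5840
G1 X4.39 Y0.97 E0.6568
G1 X3.69 Y2.58 E0.7298
G1 X2.42 Y3.80 E0.8030
G1 X0.78 Y4.43 E0.8761
G1 X-0.97 Y4.39 E0.9488
G1 X-2.58 Y3.69 E1.0218
G1 X-3.80 Y2.42 E1.0950
G1 X-4.43 Y0.78 E1.1681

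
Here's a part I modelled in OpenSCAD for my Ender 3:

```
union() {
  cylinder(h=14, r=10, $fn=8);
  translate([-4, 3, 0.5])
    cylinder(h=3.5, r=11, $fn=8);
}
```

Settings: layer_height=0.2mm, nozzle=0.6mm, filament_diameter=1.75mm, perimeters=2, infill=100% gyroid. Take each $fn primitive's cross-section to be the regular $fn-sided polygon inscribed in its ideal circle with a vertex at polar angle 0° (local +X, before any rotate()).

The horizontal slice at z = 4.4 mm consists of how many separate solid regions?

1

At z = 4.4 mm: the cylinder: section is a regular 8-gon, circumradius r=10; the cylinder at (-4, 3) does not reach this height (z outside [0.5, 4]); Taking the union: only the r=10 cylinder is present, so the union is just that shape — 1 connected region. The result has 1 disconnected region.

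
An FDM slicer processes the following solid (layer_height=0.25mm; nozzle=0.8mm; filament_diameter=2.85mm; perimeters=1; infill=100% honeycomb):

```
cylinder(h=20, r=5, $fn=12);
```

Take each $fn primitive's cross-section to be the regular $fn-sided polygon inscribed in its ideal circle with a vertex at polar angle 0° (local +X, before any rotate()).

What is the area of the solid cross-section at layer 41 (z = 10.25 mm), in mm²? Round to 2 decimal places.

75.00 mm²

At z = 10.25 mm: the r=5 cylinder contributes a regular 12-gon of circumradius 5 (area = (12/2)·5.000²·sin(360°/12) = 75.00 mm²). Overall, the cross-section is a single solid region. Net area = 75.00 mm².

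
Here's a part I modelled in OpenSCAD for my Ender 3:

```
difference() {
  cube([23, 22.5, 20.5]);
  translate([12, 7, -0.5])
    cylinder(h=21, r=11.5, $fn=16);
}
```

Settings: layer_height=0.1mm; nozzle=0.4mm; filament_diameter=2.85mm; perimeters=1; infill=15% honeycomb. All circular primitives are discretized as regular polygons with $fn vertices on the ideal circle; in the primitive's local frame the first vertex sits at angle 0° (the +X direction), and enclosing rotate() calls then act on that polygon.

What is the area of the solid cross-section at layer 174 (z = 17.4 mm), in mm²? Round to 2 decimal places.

At z = 17.4 mm: the 23×22.5 cube contributes its full rectangle (area 517.50 mm²); the r=11.5 cylinder at (12, 7) contributes a regular 16-gon of circumradius 11.5 (area = (16/2)·11.500²·sin(360°/16) = 404.88 mm²); Subtracting the remaining from the first: starting from the 23×22.5 cube (517.50 mm²), the r=11.5 cylinder at (12, 7) partially overlaps it — only the 349.27 mm² overlap (of its 404.88 mm²) is removed, clipping the outline — area = 168.23 mm². Overall, the cross-section has 2 separate islands. Net area = 168.23 mm².

168.23 mm²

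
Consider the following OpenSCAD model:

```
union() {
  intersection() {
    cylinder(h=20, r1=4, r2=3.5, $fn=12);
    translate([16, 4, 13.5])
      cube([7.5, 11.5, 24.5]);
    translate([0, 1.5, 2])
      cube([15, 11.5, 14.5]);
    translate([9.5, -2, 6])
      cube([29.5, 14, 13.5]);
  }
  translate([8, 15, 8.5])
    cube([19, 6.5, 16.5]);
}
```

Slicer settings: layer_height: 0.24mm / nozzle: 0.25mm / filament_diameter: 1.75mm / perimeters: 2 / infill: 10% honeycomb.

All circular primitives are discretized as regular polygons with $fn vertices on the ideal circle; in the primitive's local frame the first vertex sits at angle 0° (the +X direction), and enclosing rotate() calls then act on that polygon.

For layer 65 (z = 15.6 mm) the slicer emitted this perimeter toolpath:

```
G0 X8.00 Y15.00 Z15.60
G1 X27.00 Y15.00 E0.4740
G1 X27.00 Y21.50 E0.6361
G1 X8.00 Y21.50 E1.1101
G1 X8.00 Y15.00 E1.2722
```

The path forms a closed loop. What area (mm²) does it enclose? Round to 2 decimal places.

123.50 mm²

Apply the shoelace formula to the sequence of (X, Y) vertices; enclosed area = 123.50 mm².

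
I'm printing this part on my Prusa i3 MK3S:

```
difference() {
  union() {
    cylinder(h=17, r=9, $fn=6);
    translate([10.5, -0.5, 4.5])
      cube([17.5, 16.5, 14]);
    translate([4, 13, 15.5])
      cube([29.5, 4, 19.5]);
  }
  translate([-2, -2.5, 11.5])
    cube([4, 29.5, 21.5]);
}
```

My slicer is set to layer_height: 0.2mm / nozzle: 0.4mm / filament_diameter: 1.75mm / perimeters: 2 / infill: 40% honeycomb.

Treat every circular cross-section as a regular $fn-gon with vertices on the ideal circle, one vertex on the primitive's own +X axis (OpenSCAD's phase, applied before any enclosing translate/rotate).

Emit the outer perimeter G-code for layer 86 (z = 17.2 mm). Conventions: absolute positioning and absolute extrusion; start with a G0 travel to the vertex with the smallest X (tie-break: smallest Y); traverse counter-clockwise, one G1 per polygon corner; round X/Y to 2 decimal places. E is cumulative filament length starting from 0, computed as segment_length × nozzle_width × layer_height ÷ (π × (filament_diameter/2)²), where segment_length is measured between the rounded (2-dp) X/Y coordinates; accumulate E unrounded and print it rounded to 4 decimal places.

G0 X4.00 Y13.00 Z17.20
G1 X10.50 Y13.00 E0.2162
G1 X10.50 Y-0.50 E0.6652
G1 X28.00 Y-0.50 E1.2473
G1 X28.00 Y13.00 E1.6963
G1 X33.50 Y13.00 E1.8792
G1 X33.50 Y17.00 E2.0122
G1 X4.00 Y17.00 E2.9934
G1 X4.00 Y13.00 E3.1265

At z = 17.2 mm: the cylinder is absent (z outside [0, 17]); the cube at (10.5, -0.5) (footprint 17.5×16.5) is included at this height; the cube at (4, 13) (footprint 29.5×4) is included at this height; Combining (union): the regions partially overlap (shared area 52.50 mm²), so overlapping operands fuse into one piece — 1 connected region; the 4×29.5 cube at (-2, -2.5) contributes its full rectangle; After the difference (first − rest): starting from that combined region, the 4×29.5 cube at (-2, -2.5) misses the remaining region (no effect) — 1 connected region. The outline is a single polygon with 8 vertices. Extrusion per mm of travel: 0.4 × 0.2 / (π × 0.875²) = 0.033260. Accumulating E over each segment gives final E = 3.1265.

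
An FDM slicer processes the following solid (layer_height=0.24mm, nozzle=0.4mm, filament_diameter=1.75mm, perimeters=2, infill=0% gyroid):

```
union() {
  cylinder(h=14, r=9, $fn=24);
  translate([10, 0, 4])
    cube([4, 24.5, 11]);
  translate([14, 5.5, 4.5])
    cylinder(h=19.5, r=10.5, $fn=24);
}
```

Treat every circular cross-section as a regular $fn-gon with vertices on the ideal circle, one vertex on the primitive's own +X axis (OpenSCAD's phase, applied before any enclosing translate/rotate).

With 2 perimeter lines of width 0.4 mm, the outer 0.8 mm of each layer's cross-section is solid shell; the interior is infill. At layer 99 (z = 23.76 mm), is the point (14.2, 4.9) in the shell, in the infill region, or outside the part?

At z = 23.76 mm: the cylinder does not reach this height (z outside [0, 14]); the cube at (10, 0) is absent (z outside [4, 15]); the r=10.5 cylinder at (14, 5.5) contributes a regular 24-gon of circumradius 10.5; Taking the union: only the r=10.5 cylinder at (14, 5.5) is present, so the union is just that shape — 1 connected region. Overall, the cross-section is a single solid region. The nearest boundary edge runs (16.72, -4.64)→(19.25, -3.59); distance from the point to it = 9.78 mm. The point is inside the cross-section and 9.78 mm from the nearest boundary — more than the 0.8 mm shell width (2 × 0.4), so it's in the infill interior.

infill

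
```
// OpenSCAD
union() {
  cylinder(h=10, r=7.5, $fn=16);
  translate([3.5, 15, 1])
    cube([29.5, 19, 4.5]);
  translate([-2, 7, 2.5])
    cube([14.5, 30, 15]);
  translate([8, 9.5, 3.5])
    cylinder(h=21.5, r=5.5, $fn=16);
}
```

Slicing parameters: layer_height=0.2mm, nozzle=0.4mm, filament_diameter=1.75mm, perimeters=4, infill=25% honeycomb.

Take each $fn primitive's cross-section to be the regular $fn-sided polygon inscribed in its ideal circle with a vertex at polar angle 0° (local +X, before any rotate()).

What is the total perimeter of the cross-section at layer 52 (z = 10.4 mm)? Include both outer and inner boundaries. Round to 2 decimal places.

At z = 10.4 mm: the cylinder does not reach this height (z outside [0, 10]); the cube at (3.5, 15) is not intersected at this z (z outside [1, 5.5]); the cube at (-2, 7) is present — its section is the full 14.5×30 rectangle (perimeter 89.00 mm); the r=5.5 cylinder at (8, 9.5) gives a regular 16-gon of circumradius 5.5 (constant along its height) (perimeter = 2·16·5.500·sin(180°/16) = 34.34 mm); Taking the union: the regions partially overlap (shared area 68.73 mm²), so the edge portions inside another operand are dropped and the merged outline is re-measured after clipping — boundary = 91.95 mm. Overall, the cross-section is a single solid region. Total boundary length (outer) = 91.95 mm.

91.95 mm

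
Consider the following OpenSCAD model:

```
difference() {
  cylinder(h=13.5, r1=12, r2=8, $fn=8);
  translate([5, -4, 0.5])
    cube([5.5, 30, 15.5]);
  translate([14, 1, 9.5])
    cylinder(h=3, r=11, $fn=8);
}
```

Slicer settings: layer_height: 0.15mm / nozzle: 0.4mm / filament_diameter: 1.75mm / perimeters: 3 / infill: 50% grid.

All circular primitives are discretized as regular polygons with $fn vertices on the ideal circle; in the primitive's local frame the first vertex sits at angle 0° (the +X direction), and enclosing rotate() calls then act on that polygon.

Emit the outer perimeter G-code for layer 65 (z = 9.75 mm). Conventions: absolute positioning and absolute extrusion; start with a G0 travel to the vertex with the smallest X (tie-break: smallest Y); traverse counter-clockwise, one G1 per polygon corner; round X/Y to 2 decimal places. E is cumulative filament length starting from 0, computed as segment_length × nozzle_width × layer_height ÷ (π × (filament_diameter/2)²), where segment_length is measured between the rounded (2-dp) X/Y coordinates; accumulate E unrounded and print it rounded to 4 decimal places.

G0 X-9.11 Y0.00 Z9.75
G1 X-6.44 Y-6.44 E0.1739
G1 X0.00 Y-9.11 E0.3478
G1 X6.14 Y-6.57 E0.5136
G1 X5.07 Y-4.00 E0.5830
G1 X5.00 Y-4.00 E0.5848
G1 X5.00 Y-3.83 E0.5890
G1 X3.00 Y1.00 E0.7194
G1 X5.00 Y5.83 E0.8498
G1 X5.00 Y7.04 E0.8800
G1 X0.00 Y9.11 E1.0150
G1 X-6.44 Y6.44 E1.1889
G1 X-9.11 Y0.00 E1.3628

At z = 9.75 mm: the cone: at t=0.722 of its height the radius interpolates to r₁+(r₂−r₁)t = 9.111, giving a regular 8-gon of that circumradius; the 5.5×30 cube at (5, -4) contributes its full rectangle; the cylinder at (14, 1): section is a regular 8-gon, circumradius r=11; After the difference (first − rest): starting from the cone, the 5.5×30 cube at (5, -4) partially overlaps it — only the 31.45 mm² overlap (of its 165.00 mm²) is removed, clipping the outline; the r=11 cylinder at (14, 1) partially overlaps it — only the 13.03 mm² overlap (of its 342.24 mm²) is removed, clipping the outline — 1 connected region. The outline is a single polygon with 12 vertices. Extrusion per mm of travel: 0.4 × 0.15 / (π × 0.875²) = 0.024945. Accumulating E over each segment gives final E = 1.3628.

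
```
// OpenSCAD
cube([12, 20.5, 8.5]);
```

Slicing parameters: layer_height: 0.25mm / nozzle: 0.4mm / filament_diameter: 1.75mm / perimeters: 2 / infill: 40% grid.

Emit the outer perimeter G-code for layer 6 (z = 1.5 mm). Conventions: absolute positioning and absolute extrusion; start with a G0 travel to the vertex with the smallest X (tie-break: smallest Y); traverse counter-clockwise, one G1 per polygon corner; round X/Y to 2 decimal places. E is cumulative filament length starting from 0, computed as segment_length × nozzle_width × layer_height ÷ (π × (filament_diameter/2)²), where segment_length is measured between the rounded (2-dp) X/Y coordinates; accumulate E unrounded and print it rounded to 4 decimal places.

At z = 1.5 mm: the cube is present — its section is the full 12×20.5 rectangle. The outline is a single polygon with 4 vertices. Extrusion per mm of travel: 0.4 × 0.25 / (π × 0.875²) = 0.041575. Accumulating E over each segment gives final E = 2.7024.

G0 X0.00 Y0.00 Z1.50
G1 X12.00 Y0.00 E0.4989
G1 X12.00 Y20.50 E1.3512
G1 X0.00 Y20.50 E1.8501
G1 X0.00 Y0.00 E2.7024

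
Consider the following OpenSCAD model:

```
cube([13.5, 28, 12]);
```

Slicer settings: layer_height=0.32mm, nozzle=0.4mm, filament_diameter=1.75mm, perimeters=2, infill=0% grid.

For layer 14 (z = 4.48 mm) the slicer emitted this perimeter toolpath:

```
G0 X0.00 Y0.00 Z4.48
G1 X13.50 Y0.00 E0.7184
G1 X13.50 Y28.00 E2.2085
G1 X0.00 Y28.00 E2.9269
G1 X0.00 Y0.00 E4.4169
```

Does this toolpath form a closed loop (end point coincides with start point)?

yes

Start point (G0): (0.00, 0.00). End point (last G1): the path returns to the start — closed.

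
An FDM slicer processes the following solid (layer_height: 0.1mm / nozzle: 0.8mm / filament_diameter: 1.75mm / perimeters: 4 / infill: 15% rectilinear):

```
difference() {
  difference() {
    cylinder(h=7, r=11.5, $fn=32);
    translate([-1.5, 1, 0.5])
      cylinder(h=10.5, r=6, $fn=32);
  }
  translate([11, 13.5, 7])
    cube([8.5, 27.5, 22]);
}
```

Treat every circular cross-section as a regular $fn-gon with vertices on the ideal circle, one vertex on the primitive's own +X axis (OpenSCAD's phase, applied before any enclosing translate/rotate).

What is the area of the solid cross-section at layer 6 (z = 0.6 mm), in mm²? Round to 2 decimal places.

At z = 0.6 mm: the r=11.5 cylinder gives a regular 32-gon of circumradius 11.5 (constant along its height) (area = (32/2)·11.500²·sin(360°/32) = 412.81 mm²); the r=6 cylinder at (-1.5, 1) gives a regular 32-gon of circumradius 6 (constant along its height) (area = (32/2)·6.000²·sin(360°/32) = 112.37 mm²); Taking the first minus the rest: starting from the r=11.5 cylinder (412.81 mm²), the r=6 cylinder at (-1.5, 1) lies wholly inside it (removes its full 112.37 mm² and its 37.64 mm outline becomes a hole wall) — area = 300.44 mm²; the cube at (11, 13.5) does not reach this height (z outside [7, 29]); Subtracting the remaining from the first: none of the subtracted shapes is present at this height, so that combined region is unchanged — area = 300.44 mm². Overall, the cross-section is one region with 1 hole. Net area = 300.44 mm².

300.44 mm²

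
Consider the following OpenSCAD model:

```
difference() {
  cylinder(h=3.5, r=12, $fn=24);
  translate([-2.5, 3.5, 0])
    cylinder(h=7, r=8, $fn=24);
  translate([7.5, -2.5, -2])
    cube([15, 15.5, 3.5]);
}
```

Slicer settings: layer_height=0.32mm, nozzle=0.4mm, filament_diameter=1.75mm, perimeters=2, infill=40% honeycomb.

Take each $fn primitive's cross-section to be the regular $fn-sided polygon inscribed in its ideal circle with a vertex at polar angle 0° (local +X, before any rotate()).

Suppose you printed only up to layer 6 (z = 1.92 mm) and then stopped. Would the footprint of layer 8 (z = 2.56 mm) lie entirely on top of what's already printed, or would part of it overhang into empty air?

entirely on top

Compare the two slices. At z = 1.92: the r=12 cylinder gives a regular 24-gon of circumradius 12 (constant along its height) (area = (24/2)·12.000²·sin(360°/24) = 447.24 mm²); the cylinder at (-2.5, 3.5): section is a regular 24-gon, circumradius r=8 (area = (24/2)·8.000²·sin(360°/24) = 198.77 mm²); the cube at (7.5, -2.5) is not intersected at this z (z outside [-2, 1.5]); Subtracting the remaining from the first: starting from the r=12 cylinder (447.24 mm²), the r=8 cylinder at (-2.5, 3.5) partially overlaps it — only the 197.10 mm² overlap (of its 198.77 mm²) is removed, clipping the outline — area = 250.14 mm². At z = 2.56: the r=12 cylinder gives a regular 24-gon of circumradius 12 (constant along its height) (area = (24/2)·12.000²·sin(360°/24) = 447.24 mm²); the r=8 cylinder at (-2.5, 3.5) gives a regular 24-gon of circumradius 8 (constant along its height) (area = (24/2)·8.000²·sin(360°/24) = 198.77 mm²); the cube at (7.5, -2.5) is absent (z outside [-2, 1.5]); Taking the first minus the rest: starting from the r=12 cylinder (447.24 mm²), the r=8 cylinder at (-2.5, 3.5) partially overlaps it — only the 197.10 mm² overlap (of its 198.77 mm²) is removed, clipping the outline — area = 250.14 mm². Checking containment: the cross-section at z = 2.56 is a subset of the cross-section at z = 1.92.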